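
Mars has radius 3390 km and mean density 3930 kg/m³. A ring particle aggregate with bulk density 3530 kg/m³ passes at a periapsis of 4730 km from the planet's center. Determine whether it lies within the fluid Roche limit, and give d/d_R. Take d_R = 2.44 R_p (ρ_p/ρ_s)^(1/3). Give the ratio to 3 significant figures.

inside; d/d_R ≈ 0.552

d_R = 2.44 × (3390 km) × (3930/3530)^(1/3) = 8573 km
d/d_R = (4730) / (8573) = 0.552
Since d/d_R < 1, the body is inside the Roche limit.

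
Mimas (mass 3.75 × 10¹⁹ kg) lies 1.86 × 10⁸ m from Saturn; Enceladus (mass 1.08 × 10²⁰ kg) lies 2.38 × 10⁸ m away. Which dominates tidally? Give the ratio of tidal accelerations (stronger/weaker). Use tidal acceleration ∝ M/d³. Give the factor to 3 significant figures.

The tide-raising term goes as M/d³ (the gradient of a 1/d² field).
Mimas: (3.75 × 10¹⁹) / (1.86 × 10⁸)³ = 5.828 × 10⁻⁶
Enceladus: (1.08 × 10²⁰) / (2.38 × 10⁸)³ = 8.011 × 10⁻⁶
Ratio (larger/smaller) = 1.37

Enceladus, by a factor of ≈ 1.37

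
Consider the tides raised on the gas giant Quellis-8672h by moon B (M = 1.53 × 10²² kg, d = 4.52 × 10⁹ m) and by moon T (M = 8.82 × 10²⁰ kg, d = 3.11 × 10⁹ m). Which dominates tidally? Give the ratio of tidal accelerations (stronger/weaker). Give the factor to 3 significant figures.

Moon B, by a factor of ≈ 5.65

Compare M/d³ for the two perturbers:
Moon B: (1.53 × 10²²) / (4.52 × 10⁹)³ = 1.657 × 10⁻⁷
Moon T: (8.82 × 10²⁰) / (3.11 × 10⁹)³ = 2.932 × 10⁻⁸
Ratio (larger/smaller) = 5.65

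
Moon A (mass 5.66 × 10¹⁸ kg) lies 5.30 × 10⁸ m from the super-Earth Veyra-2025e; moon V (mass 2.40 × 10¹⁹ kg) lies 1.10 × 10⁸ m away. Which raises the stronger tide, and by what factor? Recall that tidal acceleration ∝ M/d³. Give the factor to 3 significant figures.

The tide-raising term goes as M/d³ (the gradient of a 1/d² field).
Moon A: (5.66 × 10¹⁸) / (5.30 × 10⁸)³ = 3.802 × 10⁻⁸
Moon V: (2.40 × 10¹⁹) / (1.10 × 10⁸)³ = 1.803 × 10⁻⁵
Ratio (larger/smaller) = 474

Moon V, by a factor of ≈ 474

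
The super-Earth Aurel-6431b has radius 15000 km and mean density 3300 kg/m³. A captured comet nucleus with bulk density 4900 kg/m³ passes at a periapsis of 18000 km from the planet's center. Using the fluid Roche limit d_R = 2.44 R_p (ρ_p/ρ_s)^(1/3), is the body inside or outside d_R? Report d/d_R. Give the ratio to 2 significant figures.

inside; d/d_R ≈ 0.56

d_R = 2.44 × (15000 km) × (3300/4900)^(1/3) = 32080 km
d/d_R = (18000) / (32080) = 0.56
Since d/d_R < 1, the body is inside the Roche limit.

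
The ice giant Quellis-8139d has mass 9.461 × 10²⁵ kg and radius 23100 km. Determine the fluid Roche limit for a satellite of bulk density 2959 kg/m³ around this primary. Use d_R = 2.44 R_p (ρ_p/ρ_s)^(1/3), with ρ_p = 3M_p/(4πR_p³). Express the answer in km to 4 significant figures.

ρ_p = 3M_p/(4πR_p³) = 3 × (9.461 × 10²⁵) / (4π × (2.310 × 10⁷ m)³) = 1832 kg/m³
d_R = 2.44 × 23100 km × (1832/2959)^(1/3)
    = 48040 km

48040 km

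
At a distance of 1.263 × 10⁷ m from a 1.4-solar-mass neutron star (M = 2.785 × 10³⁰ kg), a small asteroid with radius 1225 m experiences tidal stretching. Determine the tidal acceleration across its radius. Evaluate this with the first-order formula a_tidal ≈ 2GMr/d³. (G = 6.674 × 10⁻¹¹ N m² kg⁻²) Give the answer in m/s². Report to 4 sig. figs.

Δg = 2GMr/d³
   = 2 × (6.674 × 10⁻¹¹) × (2.785 × 10³⁰) × (1225) / (1.263 × 10⁷)³
   = 2.260 × 10² m/s²

2.260 × 10² m/s²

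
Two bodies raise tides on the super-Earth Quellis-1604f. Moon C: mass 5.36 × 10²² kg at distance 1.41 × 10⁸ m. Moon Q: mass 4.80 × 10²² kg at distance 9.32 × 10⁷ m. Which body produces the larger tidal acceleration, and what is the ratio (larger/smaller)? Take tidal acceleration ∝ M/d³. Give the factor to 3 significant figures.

Moon Q, by a factor of ≈ 3.10

Tidal stretch scales as M/d³; compute that for each body.
Moon C: (5.36 × 10²²) / (1.41 × 10⁸)³ = 1.912 × 10⁻²
Moon Q: (4.80 × 10²²) / (9.32 × 10⁷)³ = 5.929 × 10⁻²
Ratio (larger/smaller) = 3.10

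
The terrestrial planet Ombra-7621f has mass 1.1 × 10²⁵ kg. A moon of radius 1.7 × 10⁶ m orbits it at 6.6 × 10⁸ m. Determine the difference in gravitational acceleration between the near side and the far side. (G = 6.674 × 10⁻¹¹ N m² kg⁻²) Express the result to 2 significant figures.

1.7 × 10⁻⁵ m/s²

Δa = 4GMr/d³
   = 4 × (6.674 × 10⁻¹¹) × (1.1 × 10²⁵) × (1.7 × 10⁶) / (6.6 × 10⁸)³
   = 1.7 × 10⁻⁵ m/s²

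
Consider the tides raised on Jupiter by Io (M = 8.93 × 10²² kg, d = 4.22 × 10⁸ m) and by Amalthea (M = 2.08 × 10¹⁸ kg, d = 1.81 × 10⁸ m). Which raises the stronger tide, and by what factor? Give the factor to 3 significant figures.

Tidal stretch scales as M/d³; compute that for each body.
Io: (8.93 × 10²²) / (4.22 × 10⁸)³ = 1.188 × 10⁻³
Amalthea: (2.08 × 10¹⁸) / (1.81 × 10⁸)³ = 3.508 × 10⁻⁷
Ratio (larger/smaller) = 3390

Io, by a factor of ≈ 3390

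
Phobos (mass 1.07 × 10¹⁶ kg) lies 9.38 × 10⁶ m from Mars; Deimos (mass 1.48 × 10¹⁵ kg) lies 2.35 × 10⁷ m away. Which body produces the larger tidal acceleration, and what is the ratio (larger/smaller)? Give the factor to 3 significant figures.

Phobos, by a factor of ≈ 114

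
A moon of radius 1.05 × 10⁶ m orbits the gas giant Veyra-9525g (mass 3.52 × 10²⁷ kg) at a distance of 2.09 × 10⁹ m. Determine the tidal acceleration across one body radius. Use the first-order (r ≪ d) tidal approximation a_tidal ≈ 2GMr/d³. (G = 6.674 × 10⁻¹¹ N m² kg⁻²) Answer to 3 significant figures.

5.40 × 10⁻⁵ m/s²

Since r ≪ d, expand the inverse-square field across one radius to get the leading 2GMr/d³ term.
Δg = 2GMr/d³
   = 2 × (6.674 × 10⁻¹¹) × (3.52 × 10²⁷) × (1.05 × 10⁶) / (2.09 × 10⁹)³
   = 5.40 × 10⁻⁵ m/s²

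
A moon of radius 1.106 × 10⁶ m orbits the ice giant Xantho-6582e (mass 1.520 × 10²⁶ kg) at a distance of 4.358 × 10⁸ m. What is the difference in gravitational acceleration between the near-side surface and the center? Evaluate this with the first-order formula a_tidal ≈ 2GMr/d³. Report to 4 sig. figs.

2.711 × 10⁻⁴ m/s²

Δg = 2GMr/d³
   = 2 × (6.674 × 10⁻¹¹) × (1.520 × 10²⁶) × (1.106 × 10⁶) / (4.358 × 10⁸)³
   = 2.711 × 10⁻⁴ m/s²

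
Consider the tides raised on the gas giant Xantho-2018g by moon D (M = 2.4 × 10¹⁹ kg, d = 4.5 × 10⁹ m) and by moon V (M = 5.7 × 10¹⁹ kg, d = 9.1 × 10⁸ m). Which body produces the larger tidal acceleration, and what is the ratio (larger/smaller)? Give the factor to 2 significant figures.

Compare M/d³ for the two perturbers:
Moon D: (2.4 × 10¹⁹) / (4.5 × 10⁹)³ = 2.634 × 10⁻¹⁰
Moon V: (5.7 × 10¹⁹) / (9.1 × 10⁸)³ = 7.564 × 10⁻⁸
Ratio (larger/smaller) = 290

Moon V, by a factor of ≈ 290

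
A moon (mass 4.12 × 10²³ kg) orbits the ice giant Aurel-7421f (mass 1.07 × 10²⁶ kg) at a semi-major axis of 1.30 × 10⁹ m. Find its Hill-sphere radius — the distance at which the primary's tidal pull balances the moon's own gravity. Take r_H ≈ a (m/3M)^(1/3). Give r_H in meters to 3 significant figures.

1.41 × 10⁸ m

r_H ≈ a (m/3M)^(1/3)
    = (1.30 × 10⁹) × (4.12 × 10²³ / (3 × 1.07 × 10²⁶))^(1/3)
    = 1.41 × 10⁸ m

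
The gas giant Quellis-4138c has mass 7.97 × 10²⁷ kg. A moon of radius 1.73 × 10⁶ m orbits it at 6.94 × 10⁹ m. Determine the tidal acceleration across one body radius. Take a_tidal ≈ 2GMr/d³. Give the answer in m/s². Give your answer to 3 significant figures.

Δa = 2GMr/d³
   = 2 × (6.674 × 10⁻¹¹) × (7.97 × 10²⁷) × (1.73 × 10⁶) / (6.94 × 10⁹)³
   = 5.51 × 10⁻⁶ m/s²

5.51 × 10⁻⁶ m/s²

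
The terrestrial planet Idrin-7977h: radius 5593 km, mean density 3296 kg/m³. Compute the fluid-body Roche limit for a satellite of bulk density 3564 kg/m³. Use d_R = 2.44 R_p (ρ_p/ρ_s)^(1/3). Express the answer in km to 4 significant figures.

d_R = 2.44 × 5593 km × (3296/3564)^(1/3)
    = 13300 km

13300 km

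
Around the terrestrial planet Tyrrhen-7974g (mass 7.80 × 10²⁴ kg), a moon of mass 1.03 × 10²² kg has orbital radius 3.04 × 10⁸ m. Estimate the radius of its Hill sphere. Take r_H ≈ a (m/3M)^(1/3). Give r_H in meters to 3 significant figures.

r_H ≈ a (m/3M)^(1/3)
    = (3.04 × 10⁸) × (1.03 × 10²² / (3 × 7.80 × 10²⁴))^(1/3)
    = 2.31 × 10⁷ m

2.31 × 10⁷ m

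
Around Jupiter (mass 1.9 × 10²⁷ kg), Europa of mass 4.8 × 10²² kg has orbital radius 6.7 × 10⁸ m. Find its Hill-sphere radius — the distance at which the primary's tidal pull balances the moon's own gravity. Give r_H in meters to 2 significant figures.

r_H ≈ a (m/3M)^(1/3)
    = (6.7 × 10⁸) × (4.8 × 10²² / (3 × 1.9 × 10²⁷))^(1/3)
    = 1.4 × 10⁷ m

1.4 × 10⁷ m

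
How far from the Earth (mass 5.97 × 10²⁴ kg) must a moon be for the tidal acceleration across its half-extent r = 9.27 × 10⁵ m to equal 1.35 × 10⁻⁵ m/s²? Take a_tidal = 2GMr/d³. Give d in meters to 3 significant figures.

3.80 × 10⁸ m

2GMr/d³ = a_tidal  ⇒  d = (2GMr / a_tidal)^(1/3)
d = (2 × 6.674×10⁻¹¹ × (5.97 × 10²⁴) × (9.27 × 10⁵) / (1.35 × 10⁻⁵))^(1/3)
  = 3.80 × 10⁸ m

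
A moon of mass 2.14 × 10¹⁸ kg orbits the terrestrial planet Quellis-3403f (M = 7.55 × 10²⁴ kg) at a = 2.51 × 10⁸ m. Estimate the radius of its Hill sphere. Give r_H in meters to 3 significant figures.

r_H ≈ a (m/3M)^(1/3)
    = (2.51 × 10⁸) × (2.14 × 10¹⁸ / (3 × 7.55 × 10²⁴))^(1/3)
    = 1.14 × 10⁶ m

1.14 × 10⁶ m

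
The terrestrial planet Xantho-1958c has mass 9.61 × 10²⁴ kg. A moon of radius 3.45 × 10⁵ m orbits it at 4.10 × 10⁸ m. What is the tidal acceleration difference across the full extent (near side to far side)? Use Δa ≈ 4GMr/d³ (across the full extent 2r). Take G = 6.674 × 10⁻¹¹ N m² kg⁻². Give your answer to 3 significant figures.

a_tidal = 4GMr/d³
        = 4 × (6.674 × 10⁻¹¹) × (9.61 × 10²⁴) × (3.45 × 10⁵) / (4.10 × 10⁸)³
        = 1.28 × 10⁻⁵ m/s²

1.28 × 10⁻⁵ m/s²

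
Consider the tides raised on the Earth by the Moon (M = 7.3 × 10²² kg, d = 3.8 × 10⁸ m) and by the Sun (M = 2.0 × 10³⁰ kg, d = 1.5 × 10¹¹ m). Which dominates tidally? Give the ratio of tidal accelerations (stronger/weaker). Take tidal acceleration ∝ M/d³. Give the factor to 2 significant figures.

The Moon, by a factor of ≈ 2.2

Tidal acceleration ∝ M/d³, so compare M/d³ for each.
The Moon: (7.3 × 10²²) / (3.8 × 10⁸)³ = 1.330 × 10⁻³
The Sun: (2.0 × 10³⁰) / (1.5 × 10¹¹)³ = 5.926 × 10⁻⁴
Ratio (larger/smaller) = 2.2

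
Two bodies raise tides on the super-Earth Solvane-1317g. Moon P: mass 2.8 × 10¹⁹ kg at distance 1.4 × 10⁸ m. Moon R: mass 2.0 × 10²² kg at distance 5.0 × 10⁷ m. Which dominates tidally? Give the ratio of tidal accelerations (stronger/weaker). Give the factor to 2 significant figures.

Moon R, by a factor of ≈ 16000

Tidal stretch scales as M/d³; compute that for each body.
Moon P: (2.8 × 10¹⁹) / (1.4 × 10⁸)³ = 1.020 × 10⁻⁵
Moon R: (2.0 × 10²²) / (5.0 × 10⁷)³ = 1.600 × 10⁻¹
Ratio (larger/smaller) = 16000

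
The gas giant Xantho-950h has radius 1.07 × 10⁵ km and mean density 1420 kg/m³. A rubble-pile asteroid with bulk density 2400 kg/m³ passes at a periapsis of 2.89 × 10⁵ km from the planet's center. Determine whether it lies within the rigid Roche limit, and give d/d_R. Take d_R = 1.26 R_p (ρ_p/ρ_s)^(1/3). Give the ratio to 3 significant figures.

outside; d/d_R ≈ 2.55

d_R = 1.26 × (1.07 × 10⁵ km) × (1420/2400)^(1/3) = 1.132 × 10⁵ km
d/d_R = (2.89 × 10⁵) / (1.132 × 10⁵) = 2.55
Since d/d_R > 1, the body is outside the Roche limit.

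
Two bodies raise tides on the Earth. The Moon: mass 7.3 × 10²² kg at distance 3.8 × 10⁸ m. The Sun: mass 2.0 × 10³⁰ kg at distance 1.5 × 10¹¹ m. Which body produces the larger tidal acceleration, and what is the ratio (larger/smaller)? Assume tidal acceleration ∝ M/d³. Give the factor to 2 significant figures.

Tidal stretch scales as M/d³; compute that for each body.
The Moon: (7.3 × 10²²) / (3.8 × 10⁸)³ = 1.330 × 10⁻³
The Sun: (2.0 × 10³⁰) / (1.5 × 10¹¹)³ = 5.926 × 10⁻⁴
Ratio (larger/smaller) = 2.2

The Moon, by a factor of ≈ 2.2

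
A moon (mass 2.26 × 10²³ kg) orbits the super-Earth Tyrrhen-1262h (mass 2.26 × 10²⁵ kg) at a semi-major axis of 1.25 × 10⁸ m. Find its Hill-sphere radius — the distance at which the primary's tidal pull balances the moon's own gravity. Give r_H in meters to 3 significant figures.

1.87 × 10⁷ m

r_H ≈ a (m/3M)^(1/3)
    = (1.25 × 10⁸) × (2.26 × 10²³ / (3 × 2.26 × 10²⁵))^(1/3)
    = 1.87 × 10⁷ m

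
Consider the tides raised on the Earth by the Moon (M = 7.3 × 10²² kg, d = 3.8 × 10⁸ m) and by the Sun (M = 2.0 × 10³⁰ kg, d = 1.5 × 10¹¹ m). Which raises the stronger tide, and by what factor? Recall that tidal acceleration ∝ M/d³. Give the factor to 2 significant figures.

Tidal acceleration ∝ M/d³, so compare M/d³ for each.
The Moon: (7.3 × 10²²) / (3.8 × 10⁸)³ = 1.330 × 10⁻³
The Sun: (2.0 × 10³⁰) / (1.5 × 10¹¹)³ = 5.926 × 10⁻⁴
Ratio (larger/smaller) = 2.2

The Moon, by a factor of ≈ 2.2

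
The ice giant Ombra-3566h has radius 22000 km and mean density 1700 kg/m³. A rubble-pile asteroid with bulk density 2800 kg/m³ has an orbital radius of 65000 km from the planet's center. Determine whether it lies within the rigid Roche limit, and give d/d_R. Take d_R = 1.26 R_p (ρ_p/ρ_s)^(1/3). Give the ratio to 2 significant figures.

outside; d/d_R ≈ 2.8

d_R = 1.26 × (22000 km) × (1700/2800)^(1/3) = 23470 km
d/d_R = (65000) / (23470) = 2.8
Since d/d_R > 1, the body is outside the Roche limit.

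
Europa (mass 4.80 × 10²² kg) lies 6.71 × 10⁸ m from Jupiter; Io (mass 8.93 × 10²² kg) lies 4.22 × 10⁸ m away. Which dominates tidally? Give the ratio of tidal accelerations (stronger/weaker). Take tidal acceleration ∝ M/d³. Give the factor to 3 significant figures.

Io, by a factor of ≈ 7.48

The tide-raising term goes as M/d³ (the gradient of a 1/d² field).
Europa: (4.80 × 10²²) / (6.71 × 10⁸)³ = 1.589 × 10⁻⁴
Io: (8.93 × 10²²) / (4.22 × 10⁸)³ = 1.188 × 10⁻³
Ratio (larger/smaller) = 7.48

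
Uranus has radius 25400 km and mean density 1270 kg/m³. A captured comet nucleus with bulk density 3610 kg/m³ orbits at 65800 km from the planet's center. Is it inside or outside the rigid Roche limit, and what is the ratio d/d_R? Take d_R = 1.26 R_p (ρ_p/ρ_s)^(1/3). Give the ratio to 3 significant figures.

d_R = 1.26 × (25400 km) × (1270/3610)^(1/3) = 22590 km
d/d_R = (65800) / (22590) = 2.91
Since d/d_R > 1, the body is outside the Roche limit.

outside; d/d_R ≈ 2.91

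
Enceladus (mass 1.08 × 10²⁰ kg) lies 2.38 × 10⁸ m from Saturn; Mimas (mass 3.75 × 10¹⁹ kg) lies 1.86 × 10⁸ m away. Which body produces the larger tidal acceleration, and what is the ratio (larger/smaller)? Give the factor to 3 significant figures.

Enceladus, by a factor of ≈ 1.37

Tidal acceleration ∝ M/d³, so compare M/d³ for each.
Enceladus: (1.08 × 10²⁰) / (2.38 × 10⁸)³ = 8.011 × 10⁻⁶
Mimas: (3.75 × 10¹⁹) / (1.86 × 10⁸)³ = 5.828 × 10⁻⁶
Ratio (larger/smaller) = 1.37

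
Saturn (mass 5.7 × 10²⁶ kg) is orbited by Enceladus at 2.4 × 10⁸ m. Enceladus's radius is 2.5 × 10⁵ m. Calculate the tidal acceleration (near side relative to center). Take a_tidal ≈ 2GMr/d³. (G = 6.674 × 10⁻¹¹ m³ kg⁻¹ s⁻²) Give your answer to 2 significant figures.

Differencing GM/(d−r)² and GM/d² to first order in r/d gives 2GMr/d³.
Δg = 2GMr/d³
   = 2 × (6.674 × 10⁻¹¹) × (5.7 × 10²⁶) × (2.5 × 10⁵) / (2.4 × 10⁸)³
   = 1.4 × 10⁻³ m/s²

1.4 × 10⁻³ m/s²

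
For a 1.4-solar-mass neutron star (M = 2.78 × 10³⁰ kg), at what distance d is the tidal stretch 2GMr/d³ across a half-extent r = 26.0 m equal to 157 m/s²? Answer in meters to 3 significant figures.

3.95 × 10⁶ m

2GMr/d³ = a_tidal  ⇒  d = (2GMr / a_tidal)^(1/3)
d = (2 × 6.674×10⁻¹¹ × (2.78 × 10³⁰) × (26.0) / (157))^(1/3)
  = 3.95 × 10⁶ m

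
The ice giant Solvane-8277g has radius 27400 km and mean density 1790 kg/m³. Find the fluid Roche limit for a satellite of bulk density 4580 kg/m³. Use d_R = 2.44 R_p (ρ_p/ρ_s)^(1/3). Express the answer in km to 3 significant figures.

d_R = 2.44 × 27400 km × (1790/4580)^(1/3)
    = 48900 km

48900 km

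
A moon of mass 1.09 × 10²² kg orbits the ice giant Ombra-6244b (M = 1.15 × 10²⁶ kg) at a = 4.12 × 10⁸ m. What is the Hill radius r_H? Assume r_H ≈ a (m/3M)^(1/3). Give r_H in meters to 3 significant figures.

1.30 × 10⁷ m

r_H ≈ a (m/3M)^(1/3)
    = (4.12 × 10⁸) × (1.09 × 10²² / (3 × 1.15 × 10²⁶))^(1/3)
    = 1.30 × 10⁷ m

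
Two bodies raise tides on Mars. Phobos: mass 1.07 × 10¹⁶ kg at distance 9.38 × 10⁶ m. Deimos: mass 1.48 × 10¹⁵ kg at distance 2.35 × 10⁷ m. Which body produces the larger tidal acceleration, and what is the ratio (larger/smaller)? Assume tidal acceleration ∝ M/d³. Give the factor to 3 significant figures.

Phobos, by a factor of ≈ 114

Tidal acceleration ∝ M/d³, so compare M/d³ for each.
Phobos: (1.07 × 10¹⁶) / (9.38 × 10⁶)³ = 1.297 × 10⁻⁵
Deimos: (1.48 × 10¹⁵) / (2.35 × 10⁷)³ = 1.140 × 10⁻⁷
Ratio (larger/smaller) = 114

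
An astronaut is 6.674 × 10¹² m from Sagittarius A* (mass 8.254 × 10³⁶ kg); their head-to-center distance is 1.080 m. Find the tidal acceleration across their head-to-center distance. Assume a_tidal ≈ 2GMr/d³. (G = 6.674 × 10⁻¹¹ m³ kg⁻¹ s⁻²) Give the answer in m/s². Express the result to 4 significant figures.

Δa = 2GMr/d³
   = 2 × (6.674 × 10⁻¹¹) × (8.254 × 10³⁶) × (1.080) / (6.674 × 10¹²)³
   = 4.003 × 10⁻¹² m/s²

4.003 × 10⁻¹² m/s²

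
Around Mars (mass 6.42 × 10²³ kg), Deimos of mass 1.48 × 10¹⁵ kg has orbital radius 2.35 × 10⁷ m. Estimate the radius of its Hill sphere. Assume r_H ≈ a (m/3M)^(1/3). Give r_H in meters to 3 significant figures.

r_H ≈ a (m/3M)^(1/3)
    = (2.35 × 10⁷) × (1.48 × 10¹⁵ / (3 × 6.42 × 10²³))^(1/3)
    = 2.15 × 10⁴ m

2.15 × 10⁴ m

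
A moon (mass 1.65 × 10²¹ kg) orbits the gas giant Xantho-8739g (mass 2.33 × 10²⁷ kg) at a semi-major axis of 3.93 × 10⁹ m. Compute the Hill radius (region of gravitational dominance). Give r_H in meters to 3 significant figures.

r_H ≈ a (m/3M)^(1/3)
    = (3.93 × 10⁹) × (1.65 × 10²¹ / (3 × 2.33 × 10²⁷))^(1/3)
    = 2.43 × 10⁷ m

2.43 × 10⁷ m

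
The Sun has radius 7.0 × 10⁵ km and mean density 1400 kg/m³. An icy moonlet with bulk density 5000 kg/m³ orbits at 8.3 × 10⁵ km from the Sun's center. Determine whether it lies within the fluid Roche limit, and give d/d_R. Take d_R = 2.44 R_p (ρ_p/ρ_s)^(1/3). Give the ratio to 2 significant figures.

d_R = 2.44 × (7.0 × 10⁵ km) × (1400/5000)^(1/3) = 1.117 × 10⁶ km
d/d_R = (8.3 × 10⁵) / (1.117 × 10⁶) = 0.74
Since d/d_R < 1, the body is inside the Roche limit.

inside; d/d_R ≈ 0.74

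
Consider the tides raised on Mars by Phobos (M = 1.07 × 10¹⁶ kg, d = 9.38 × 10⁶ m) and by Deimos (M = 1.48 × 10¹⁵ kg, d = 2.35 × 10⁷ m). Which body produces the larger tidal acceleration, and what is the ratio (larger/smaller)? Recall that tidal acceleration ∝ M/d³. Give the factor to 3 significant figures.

The tide-raising term goes as M/d³ (the gradient of a 1/d² field).
Phobos: (1.07 × 10¹⁶) / (9.38 × 10⁶)³ = 1.297 × 10⁻⁵
Deimos: (1.48 × 10¹⁵) / (2.35 × 10⁷)³ = 1.140 × 10⁻⁷
Ratio (larger/smaller) = 114

Phobos, by a factor of ≈ 114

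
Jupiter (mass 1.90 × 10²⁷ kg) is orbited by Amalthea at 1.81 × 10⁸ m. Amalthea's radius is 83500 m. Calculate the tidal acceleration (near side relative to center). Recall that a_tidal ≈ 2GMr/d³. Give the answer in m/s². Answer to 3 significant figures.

3.57 × 10⁻³ m/s²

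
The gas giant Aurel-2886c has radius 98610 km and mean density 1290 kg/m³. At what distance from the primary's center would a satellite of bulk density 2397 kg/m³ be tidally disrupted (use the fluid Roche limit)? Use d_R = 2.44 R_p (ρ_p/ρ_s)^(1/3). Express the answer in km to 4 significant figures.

1.957 × 10⁵ km

d_R = 2.44 × 98610 km × (1290/2397)^(1/3)
    = 1.957 × 10⁵ km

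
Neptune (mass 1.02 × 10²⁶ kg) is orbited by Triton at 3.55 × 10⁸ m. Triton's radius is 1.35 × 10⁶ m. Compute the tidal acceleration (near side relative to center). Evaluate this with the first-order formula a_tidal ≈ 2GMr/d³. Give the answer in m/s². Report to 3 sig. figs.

Since r ≪ d, expand the inverse-square field across one radius to get the leading 2GMr/d³ term.
Δa = 2GMr/d³
   = 2 × (6.674 × 10⁻¹¹) × (1.02 × 10²⁶) × (1.35 × 10⁶) / (3.55 × 10⁸)³
   = 4.11 × 10⁻⁴ m/s²

4.11 × 10⁻⁴ m/s²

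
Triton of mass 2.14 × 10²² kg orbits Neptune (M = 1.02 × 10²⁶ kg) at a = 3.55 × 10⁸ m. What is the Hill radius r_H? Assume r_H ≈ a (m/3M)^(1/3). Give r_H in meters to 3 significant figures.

1.46 × 10⁷ m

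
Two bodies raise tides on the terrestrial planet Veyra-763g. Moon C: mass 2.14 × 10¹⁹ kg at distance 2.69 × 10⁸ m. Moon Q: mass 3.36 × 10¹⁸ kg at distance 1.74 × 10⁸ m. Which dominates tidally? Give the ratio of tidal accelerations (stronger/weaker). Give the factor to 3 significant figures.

Moon C, by a factor of ≈ 1.72

Compare M/d³ for the two perturbers:
Moon C: (2.14 × 10¹⁹) / (2.69 × 10⁸)³ = 1.099 × 10⁻⁶
Moon Q: (3.36 × 10¹⁸) / (1.74 × 10⁸)³ = 6.378 × 10⁻⁷
Ratio (larger/smaller) = 1.72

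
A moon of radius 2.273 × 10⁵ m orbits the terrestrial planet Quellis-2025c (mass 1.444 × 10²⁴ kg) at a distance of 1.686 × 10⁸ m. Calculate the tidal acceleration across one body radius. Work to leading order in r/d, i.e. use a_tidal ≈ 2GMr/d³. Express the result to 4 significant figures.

a_tidal = 2GMr/d³
        = 2 × (6.674 × 10⁻¹¹) × (1.444 × 10²⁴) × (2.273 × 10⁵) / (1.686 × 10⁸)³
        = 9.141 × 10⁻⁶ m/s²

9.141 × 10⁻⁶ m/s²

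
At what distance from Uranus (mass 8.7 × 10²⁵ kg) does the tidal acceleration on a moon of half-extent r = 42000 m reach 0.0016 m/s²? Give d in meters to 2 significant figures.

6.7 × 10⁷ m

2GMr/d³ = a_tidal  ⇒  d = (2GMr / a_tidal)^(1/3)
d = (2 × 6.674×10⁻¹¹ × (8.7 × 10²⁵) × (42000) / (0.0016))^(1/3)
  = 6.7 × 10⁷ m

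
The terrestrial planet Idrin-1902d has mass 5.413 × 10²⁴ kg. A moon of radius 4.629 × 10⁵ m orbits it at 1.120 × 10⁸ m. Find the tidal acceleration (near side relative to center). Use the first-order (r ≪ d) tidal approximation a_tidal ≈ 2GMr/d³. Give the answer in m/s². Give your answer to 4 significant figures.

2.381 × 10⁻⁴ m/s²

Δa = 2GMr/d³
   = 2 × (6.674 × 10⁻¹¹) × (5.413 × 10²⁴) × (4.629 × 10⁵) / (1.120 × 10⁸)³
   = 2.381 × 10⁻⁴ m/s²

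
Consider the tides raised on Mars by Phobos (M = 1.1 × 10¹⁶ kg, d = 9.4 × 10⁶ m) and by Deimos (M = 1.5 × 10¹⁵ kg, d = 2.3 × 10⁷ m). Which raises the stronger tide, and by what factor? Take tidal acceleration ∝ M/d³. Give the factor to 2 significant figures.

Phobos, by a factor of ≈ 110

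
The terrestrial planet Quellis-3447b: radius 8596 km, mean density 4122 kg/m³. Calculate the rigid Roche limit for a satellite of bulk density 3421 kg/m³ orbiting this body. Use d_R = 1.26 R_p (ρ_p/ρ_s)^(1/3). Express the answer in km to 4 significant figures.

11530 km

d_R = 1.26 × 8596 km × (4122/3421)^(1/3)
    = 11530 km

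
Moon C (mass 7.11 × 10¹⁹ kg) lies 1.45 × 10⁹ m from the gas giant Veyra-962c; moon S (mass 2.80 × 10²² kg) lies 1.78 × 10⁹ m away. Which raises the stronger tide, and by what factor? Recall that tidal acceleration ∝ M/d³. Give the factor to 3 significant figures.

Moon S, by a factor of ≈ 213

The tide-raising term goes as M/d³ (the gradient of a 1/d² field).
Moon C: (7.11 × 10¹⁹) / (1.45 × 10⁹)³ = 2.332 × 10⁻⁸
Moon S: (2.80 × 10²²) / (1.78 × 10⁹)³ = 4.965 × 10⁻⁶
Ratio (larger/smaller) = 213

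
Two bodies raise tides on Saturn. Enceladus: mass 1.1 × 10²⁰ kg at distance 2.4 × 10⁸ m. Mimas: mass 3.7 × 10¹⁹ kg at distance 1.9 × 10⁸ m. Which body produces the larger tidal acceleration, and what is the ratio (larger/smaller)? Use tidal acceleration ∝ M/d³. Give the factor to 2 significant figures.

Compare M/d³ for the two perturbers:
Enceladus: (1.1 × 10²⁰) / (2.4 × 10⁸)³ = 7.957 × 10⁻⁶
Mimas: (3.7 × 10¹⁹) / (1.9 × 10⁸)³ = 5.394 × 10⁻⁶
Ratio (larger/smaller) = 1.5

Enceladus, by a factor of ≈ 1.5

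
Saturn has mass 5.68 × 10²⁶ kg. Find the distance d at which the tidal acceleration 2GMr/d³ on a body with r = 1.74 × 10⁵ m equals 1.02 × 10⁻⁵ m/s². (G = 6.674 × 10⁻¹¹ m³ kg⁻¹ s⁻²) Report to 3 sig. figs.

1.09 × 10⁹ m

2GMr/d³ = a_tidal  ⇒  d = (2GMr / a_tidal)^(1/3)
d = (2 × 6.674×10⁻¹¹ × (5.68 × 10²⁶) × (1.74 × 10⁵) / (1.02 × 10⁻⁵))^(1/3)
  = 1.09 × 10⁹ m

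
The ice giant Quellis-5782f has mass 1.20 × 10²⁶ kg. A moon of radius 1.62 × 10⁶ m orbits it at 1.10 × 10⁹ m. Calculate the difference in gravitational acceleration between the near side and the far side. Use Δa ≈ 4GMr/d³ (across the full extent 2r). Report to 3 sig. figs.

3.90 × 10⁻⁵ m/s²

a_tidal = 4GMr/d³
        = 4 × (6.674 × 10⁻¹¹) × (1.20 × 10²⁶) × (1.62 × 10⁶) / (1.10 × 10⁹)³
        = 3.90 × 10⁻⁵ m/s²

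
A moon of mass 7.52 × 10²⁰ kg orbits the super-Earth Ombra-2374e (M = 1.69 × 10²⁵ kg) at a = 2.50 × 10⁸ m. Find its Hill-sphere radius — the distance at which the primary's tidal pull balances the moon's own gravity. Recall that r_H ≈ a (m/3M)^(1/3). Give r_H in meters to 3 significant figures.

r_H ≈ a (m/3M)^(1/3)
    = (2.50 × 10⁸) × (7.52 × 10²⁰ / (3 × 1.69 × 10²⁵))^(1/3)
    = 6.14 × 10⁶ m

6.14 × 10⁶ m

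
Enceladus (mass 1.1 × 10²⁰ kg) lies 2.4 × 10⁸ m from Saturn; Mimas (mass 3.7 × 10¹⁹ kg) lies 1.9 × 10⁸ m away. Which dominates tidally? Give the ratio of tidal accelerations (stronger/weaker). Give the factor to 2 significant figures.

Enceladus, by a factor of ≈ 1.5

Compare M/d³ for the two perturbers:
Enceladus: (1.1 × 10²⁰) / (2.4 × 10⁸)³ = 7.957 × 10⁻⁶
Mimas: (3.7 × 10¹⁹) / (1.9 × 10⁸)³ = 5.394 × 10⁻⁶
Ratio (larger/smaller) = 1.5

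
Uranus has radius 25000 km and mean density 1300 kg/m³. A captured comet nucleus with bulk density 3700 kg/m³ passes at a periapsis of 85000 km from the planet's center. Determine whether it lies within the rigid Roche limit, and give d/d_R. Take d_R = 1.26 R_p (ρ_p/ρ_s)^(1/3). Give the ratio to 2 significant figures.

d_R = 1.26 × (25000 km) × (1300/3700)^(1/3) = 22230 km
d/d_R = (85000) / (22230) = 3.8
Since d/d_R > 1, the body is outside the Roche limit.

outside; d/d_R ≈ 3.8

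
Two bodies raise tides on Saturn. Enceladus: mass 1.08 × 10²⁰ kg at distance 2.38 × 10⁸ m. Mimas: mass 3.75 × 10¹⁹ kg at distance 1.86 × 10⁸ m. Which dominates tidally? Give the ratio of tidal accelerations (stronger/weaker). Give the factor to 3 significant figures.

Compare M/d³ for the two perturbers:
Enceladus: (1.08 × 10²⁰) / (2.38 × 10⁸)³ = 8.011 × 10⁻⁶
Mimas: (3.75 × 10¹⁹) / (1.86 × 10⁸)³ = 5.828 × 10⁻⁶
Ratio (larger/smaller) = 1.37

Enceladus, by a factor of ≈ 1.37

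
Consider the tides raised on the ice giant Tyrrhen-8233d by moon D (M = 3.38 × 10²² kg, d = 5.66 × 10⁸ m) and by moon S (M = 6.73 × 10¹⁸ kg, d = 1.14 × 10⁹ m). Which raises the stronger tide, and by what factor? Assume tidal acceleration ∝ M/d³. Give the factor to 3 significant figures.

Moon D, by a factor of ≈ 41000

Tidal acceleration ∝ M/d³, so compare M/d³ for each.
Moon D: (3.38 × 10²²) / (5.66 × 10⁸)³ = 1.864 × 10⁻⁴
Moon S: (6.73 × 10¹⁸) / (1.14 × 10⁹)³ = 4.543 × 10⁻⁹
Ratio (larger/smaller) = 41000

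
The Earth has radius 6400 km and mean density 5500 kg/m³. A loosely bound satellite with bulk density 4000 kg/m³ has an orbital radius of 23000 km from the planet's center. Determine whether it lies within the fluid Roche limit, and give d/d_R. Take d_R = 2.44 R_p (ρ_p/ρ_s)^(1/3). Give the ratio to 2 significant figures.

outside; d/d_R ≈ 1.3

d_R = 2.44 × (6400 km) × (5500/4000)^(1/3) = 17360 km
d/d_R = (23000) / (17360) = 1.3
Since d/d_R > 1, the body is outside the Roche limit.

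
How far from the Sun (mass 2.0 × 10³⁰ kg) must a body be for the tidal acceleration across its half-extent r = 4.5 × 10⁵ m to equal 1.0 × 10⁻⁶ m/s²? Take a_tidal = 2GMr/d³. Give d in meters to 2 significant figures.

2GMr/d³ = a_tidal  ⇒  d = (2GMr / a_tidal)^(1/3)
d = (2 × 6.674×10⁻¹¹ × (2.0 × 10³⁰) × (4.5 × 10⁵) / (1.0 × 10⁻⁶))^(1/3)
  = 4.9 × 10¹⁰ m

4.9 × 10¹⁰ m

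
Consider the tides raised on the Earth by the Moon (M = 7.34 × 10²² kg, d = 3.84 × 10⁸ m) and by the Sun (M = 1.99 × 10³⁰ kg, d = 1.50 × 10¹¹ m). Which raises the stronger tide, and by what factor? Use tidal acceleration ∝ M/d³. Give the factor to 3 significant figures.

The Moon, by a factor of ≈ 2.20

Compare M/d³ for the two perturbers:
The Moon: (7.34 × 10²²) / (3.84 × 10⁸)³ = 1.296 × 10⁻³
The Sun: (1.99 × 10³⁰) / (1.50 × 10¹¹)³ = 5.896 × 10⁻⁴
Ratio (larger/smaller) = 2.20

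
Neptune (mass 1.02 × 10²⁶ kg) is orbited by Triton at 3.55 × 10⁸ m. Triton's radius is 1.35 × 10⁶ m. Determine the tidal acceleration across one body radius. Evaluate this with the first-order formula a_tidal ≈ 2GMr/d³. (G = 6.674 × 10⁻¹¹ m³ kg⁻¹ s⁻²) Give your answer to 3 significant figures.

4.11 × 10⁻⁴ m/s²

The tidal stretch is the gradient of GM/d² times the body's extent r, hence the 1/d³ dependence.
Δg = 2GMr/d³
   = 2 × (6.674 × 10⁻¹¹) × (1.02 × 10²⁶) × (1.35 × 10⁶) / (3.55 × 10⁸)³
   = 4.11 × 10⁻⁴ m/s²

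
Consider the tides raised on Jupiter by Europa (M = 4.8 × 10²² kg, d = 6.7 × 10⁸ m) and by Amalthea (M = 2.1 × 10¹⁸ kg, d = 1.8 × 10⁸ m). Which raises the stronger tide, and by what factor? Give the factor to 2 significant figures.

Tidal stretch scales as M/d³; compute that for each body.
Europa: (4.8 × 10²²) / (6.7 × 10⁸)³ = 1.596 × 10⁻⁴
Amalthea: (2.1 × 10¹⁸) / (1.8 × 10⁸)³ = 3.601 × 10⁻⁷
Ratio (larger/smaller) = 440

Europa, by a factor of ≈ 440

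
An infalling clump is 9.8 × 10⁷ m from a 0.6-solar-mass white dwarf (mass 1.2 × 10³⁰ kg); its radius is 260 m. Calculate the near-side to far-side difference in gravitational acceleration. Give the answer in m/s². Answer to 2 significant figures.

8.8 × 10⁻² m/s²

Δa = 4GMr/d³
   = 4 × (6.674 × 10⁻¹¹) × (1.2 × 10³⁰) × (260) / (9.8 × 10⁷)³
   = 8.8 × 10⁻² m/s²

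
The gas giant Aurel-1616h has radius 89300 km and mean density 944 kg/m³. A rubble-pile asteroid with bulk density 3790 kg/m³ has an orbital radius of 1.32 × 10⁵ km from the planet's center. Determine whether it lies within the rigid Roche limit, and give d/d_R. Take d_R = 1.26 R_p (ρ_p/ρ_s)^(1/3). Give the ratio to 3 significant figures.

outside; d/d_R ≈ 1.86

d_R = 1.26 × (89300 km) × (944/3790)^(1/3) = 70790 km
d/d_R = (1.32 × 10⁵) / (70790) = 1.86
Since d/d_R > 1, the body is outside the Roche limit.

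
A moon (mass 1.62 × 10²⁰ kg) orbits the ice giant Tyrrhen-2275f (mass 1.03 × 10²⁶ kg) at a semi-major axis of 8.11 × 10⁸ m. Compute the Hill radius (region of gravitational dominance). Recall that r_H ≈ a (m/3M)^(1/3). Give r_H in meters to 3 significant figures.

6.54 × 10⁶ m

r_H ≈ a (m/3M)^(1/3)
    = (8.11 × 10⁸) × (1.62 × 10²⁰ / (3 × 1.03 × 10²⁶))^(1/3)
    = 6.54 × 10⁶ m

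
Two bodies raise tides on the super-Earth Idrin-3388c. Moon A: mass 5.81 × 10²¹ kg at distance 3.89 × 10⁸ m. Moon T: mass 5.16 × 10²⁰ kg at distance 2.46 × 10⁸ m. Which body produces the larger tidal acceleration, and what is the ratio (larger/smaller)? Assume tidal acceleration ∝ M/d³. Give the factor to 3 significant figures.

Compare M/d³ for the two perturbers:
Moon A: (5.81 × 10²¹) / (3.89 × 10⁸)³ = 9.870 × 10⁻⁵
Moon T: (5.16 × 10²⁰) / (2.46 × 10⁸)³ = 3.466 × 10⁻⁵
Ratio (larger/smaller) = 2.85

Moon A, by a factor of ≈ 2.85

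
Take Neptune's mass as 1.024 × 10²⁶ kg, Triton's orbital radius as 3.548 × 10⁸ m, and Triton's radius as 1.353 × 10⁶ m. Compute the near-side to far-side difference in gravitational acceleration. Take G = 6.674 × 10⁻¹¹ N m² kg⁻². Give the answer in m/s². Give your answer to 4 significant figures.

8.281 × 10⁻⁴ m/s²

Differencing GM/(d−r)² and GM/(d+r)² to first order in r/d gives 4GMr/d³.
Δa = 4GMr/d³
   = 4 × (6.674 × 10⁻¹¹) × (1.024 × 10²⁶) × (1.353 × 10⁶) / (3.548 × 10⁸)³
   = 8.281 × 10⁻⁴ m/s²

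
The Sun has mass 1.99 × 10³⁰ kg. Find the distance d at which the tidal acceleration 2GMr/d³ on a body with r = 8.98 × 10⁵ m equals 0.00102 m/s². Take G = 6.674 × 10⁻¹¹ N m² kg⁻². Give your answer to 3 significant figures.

6.16 × 10⁹ m

2GMr/d³ = a_tidal  ⇒  d = (2GMr / a_tidal)^(1/3)
d = (2 × 6.674×10⁻¹¹ × (1.99 × 10³⁰) × (8.98 × 10⁵) / (0.00102))^(1/3)
  = 6.16 × 10⁹ m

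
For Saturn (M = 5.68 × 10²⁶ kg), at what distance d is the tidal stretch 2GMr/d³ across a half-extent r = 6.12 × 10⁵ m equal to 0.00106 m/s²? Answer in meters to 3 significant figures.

2GMr/d³ = a_tidal  ⇒  d = (2GMr / a_tidal)^(1/3)
d = (2 × 6.674×10⁻¹¹ × (5.68 × 10²⁶) × (6.12 × 10⁵) / (0.00106))^(1/3)
  = 3.52 × 10⁸ m

3.52 × 10⁸ m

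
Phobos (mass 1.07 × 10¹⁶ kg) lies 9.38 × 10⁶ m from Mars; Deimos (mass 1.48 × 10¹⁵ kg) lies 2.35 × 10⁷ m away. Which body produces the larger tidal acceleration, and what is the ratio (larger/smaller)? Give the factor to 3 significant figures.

Phobos, by a factor of ≈ 114

Compare M/d³ for the two perturbers:
Phobos: (1.07 × 10¹⁶) / (9.38 × 10⁶)³ = 1.297 × 10⁻⁵
Deimos: (1.48 × 10¹⁵) / (2.35 × 10⁷)³ = 1.140 × 10⁻⁷
Ratio (larger/smaller) = 114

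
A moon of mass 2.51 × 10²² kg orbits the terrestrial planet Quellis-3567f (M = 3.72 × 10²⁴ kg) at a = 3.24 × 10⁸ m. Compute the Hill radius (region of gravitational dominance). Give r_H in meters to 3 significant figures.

4.25 × 10⁷ m

r_H ≈ a (m/3M)^(1/3)
    = (3.24 × 10⁸) × (2.51 × 10²² / (3 × 3.72 × 10²⁴))^(1/3)
    = 4.25 × 10⁷ m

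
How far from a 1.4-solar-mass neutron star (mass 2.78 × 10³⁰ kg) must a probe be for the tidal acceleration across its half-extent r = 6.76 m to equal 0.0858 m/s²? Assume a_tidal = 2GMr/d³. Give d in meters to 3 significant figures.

2GMr/d³ = a_tidal  ⇒  d = (2GMr / a_tidal)^(1/3)
d = (2 × 6.674×10⁻¹¹ × (2.78 × 10³⁰) × (6.76) / (0.0858))^(1/3)
  = 3.08 × 10⁷ m

3.08 × 10⁷ m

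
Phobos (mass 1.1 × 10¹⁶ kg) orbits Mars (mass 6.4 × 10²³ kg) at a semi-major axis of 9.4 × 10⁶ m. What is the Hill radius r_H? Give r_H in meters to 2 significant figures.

1.7 × 10⁴ m

r_H ≈ a (m/3M)^(1/3)
    = (9.4 × 10⁶) × (1.1 × 10¹⁶ / (3 × 6.4 × 10²³))^(1/3)
    = 1.7 × 10⁴ m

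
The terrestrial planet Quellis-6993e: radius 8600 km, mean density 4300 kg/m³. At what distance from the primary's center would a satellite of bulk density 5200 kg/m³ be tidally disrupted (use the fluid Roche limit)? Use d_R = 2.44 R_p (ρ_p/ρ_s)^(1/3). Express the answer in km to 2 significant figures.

20000 km

d_R = 2.44 × 8600 km × (4300/5200)^(1/3)
    = 20000 km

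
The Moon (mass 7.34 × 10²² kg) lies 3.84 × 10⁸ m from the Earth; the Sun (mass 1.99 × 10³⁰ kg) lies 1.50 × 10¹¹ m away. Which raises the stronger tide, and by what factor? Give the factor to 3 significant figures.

The tide-raising term goes as M/d³ (the gradient of a 1/d² field).
The Moon: (7.34 × 10²²) / (3.84 × 10⁸)³ = 1.296 × 10⁻³
The Sun: (1.99 × 10³⁰) / (1.50 × 10¹¹)³ = 5.896 × 10⁻⁴
Ratio (larger/smaller) = 2.20

The Moon, by a factor of ≈ 2.20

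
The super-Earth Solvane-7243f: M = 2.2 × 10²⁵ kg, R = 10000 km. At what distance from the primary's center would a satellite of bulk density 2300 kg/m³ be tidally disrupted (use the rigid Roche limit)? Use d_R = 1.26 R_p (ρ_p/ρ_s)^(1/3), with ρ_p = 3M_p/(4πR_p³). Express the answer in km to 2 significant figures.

17000 km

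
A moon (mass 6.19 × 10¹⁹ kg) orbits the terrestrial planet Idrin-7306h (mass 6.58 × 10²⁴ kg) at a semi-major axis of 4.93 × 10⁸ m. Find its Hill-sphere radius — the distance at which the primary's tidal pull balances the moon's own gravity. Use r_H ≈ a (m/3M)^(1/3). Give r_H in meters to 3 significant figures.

7.22 × 10⁶ m

r_H ≈ a (m/3M)^(1/3)
    = (4.93 × 10⁸) × (6.19 × 10¹⁹ / (3 × 6.58 × 10²⁴))^(1/3)
    = 7.22 × 10⁶ m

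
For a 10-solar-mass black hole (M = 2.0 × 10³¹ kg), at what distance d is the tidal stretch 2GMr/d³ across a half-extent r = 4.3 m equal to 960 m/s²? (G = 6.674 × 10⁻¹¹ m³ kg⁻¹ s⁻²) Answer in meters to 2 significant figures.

2.3 × 10⁶ m

2GMr/d³ = a_tidal  ⇒  d = (2GMr / a_tidal)^(1/3)
d = (2 × 6.674×10⁻¹¹ × (2.0 × 10³¹) × (4.3) / (960))^(1/3)
  = 2.3 × 10⁶ m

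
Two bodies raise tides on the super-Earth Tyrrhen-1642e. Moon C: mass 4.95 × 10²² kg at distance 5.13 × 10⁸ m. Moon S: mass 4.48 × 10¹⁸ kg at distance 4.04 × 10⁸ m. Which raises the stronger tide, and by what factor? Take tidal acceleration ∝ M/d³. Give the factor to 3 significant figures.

Moon C, by a factor of ≈ 5400

The tide-raising term goes as M/d³ (the gradient of a 1/d² field).
Moon C: (4.95 × 10²²) / (5.13 × 10⁸)³ = 3.667 × 10⁻⁴
Moon S: (4.48 × 10¹⁸) / (4.04 × 10⁸)³ = 6.794 × 10⁻⁸
Ratio (larger/smaller) = 5400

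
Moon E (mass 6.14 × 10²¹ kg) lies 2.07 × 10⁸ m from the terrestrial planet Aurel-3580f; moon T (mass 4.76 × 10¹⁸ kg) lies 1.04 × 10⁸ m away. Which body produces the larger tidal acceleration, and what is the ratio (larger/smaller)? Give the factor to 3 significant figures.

Moon E, by a factor of ≈ 164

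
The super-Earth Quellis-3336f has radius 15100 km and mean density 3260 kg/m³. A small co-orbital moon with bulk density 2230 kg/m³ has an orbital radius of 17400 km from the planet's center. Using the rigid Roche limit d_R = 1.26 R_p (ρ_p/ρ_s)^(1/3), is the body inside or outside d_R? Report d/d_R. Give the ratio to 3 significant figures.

inside; d/d_R ≈ 0.806

d_R = 1.26 × (15100 km) × (3260/2230)^(1/3) = 21590 km
d/d_R = (17400) / (21590) = 0.806
Since d/d_R < 1, the body is inside the Roche limit.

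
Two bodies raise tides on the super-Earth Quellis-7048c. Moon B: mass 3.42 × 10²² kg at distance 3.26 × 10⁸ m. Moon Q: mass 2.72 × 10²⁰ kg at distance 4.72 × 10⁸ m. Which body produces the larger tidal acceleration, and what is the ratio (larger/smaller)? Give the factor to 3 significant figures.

Moon B, by a factor of ≈ 382

The tide-raising term goes as M/d³ (the gradient of a 1/d² field).
Moon B: (3.42 × 10²²) / (3.26 × 10⁸)³ = 9.871 × 10⁻⁴
Moon Q: (2.72 × 10²⁰) / (4.72 × 10⁸)³ = 2.587 × 10⁻⁶
Ratio (larger/smaller) = 382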